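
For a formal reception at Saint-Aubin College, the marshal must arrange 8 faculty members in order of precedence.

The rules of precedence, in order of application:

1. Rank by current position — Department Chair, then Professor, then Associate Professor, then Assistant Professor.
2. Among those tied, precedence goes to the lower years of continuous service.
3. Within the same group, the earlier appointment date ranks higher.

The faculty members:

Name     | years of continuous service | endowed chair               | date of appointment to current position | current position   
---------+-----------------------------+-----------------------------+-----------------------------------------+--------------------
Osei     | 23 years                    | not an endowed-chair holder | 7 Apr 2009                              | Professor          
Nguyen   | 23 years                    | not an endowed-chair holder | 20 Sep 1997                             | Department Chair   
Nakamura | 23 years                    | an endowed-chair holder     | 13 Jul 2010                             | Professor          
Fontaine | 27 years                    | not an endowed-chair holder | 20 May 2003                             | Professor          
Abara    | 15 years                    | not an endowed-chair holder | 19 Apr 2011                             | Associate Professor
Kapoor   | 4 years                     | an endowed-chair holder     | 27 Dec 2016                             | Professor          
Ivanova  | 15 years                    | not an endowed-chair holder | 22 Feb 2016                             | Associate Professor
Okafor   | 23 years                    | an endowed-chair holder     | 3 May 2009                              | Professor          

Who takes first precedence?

Nguyen

By current position: Nguyen (Department Chair); then Kapoor, Osei, Okafor, Nakamura and Fontaine (Professor); then Abara and Ivanova (Associate Professor).
Among Kapoor, Osei, Okafor, Nakamura and Fontaine, by years of continuous service (lower first): Kapoor (4 years) before Osei, Okafor and Nakamura (23 years) before Fontaine (27 years).
Among Osei, Okafor and Nakamura, by date of appointment to current position (earlier first): Osei (7 Apr 2009) before Okafor (3 May 2009) before Nakamura (13 Jul 2010).
Abara and Ivanova both have years of continuous service 15 years, so the next rule applies.
Among Abara and Ivanova, by date of appointment to current position (earlier first): Abara (19 Apr 2011) before Ivanova (22 Feb 2016).
Order: Nguyen, Kapoor, Osei, Okafor, Nakamura, Fontaine, Abara, Ivanova.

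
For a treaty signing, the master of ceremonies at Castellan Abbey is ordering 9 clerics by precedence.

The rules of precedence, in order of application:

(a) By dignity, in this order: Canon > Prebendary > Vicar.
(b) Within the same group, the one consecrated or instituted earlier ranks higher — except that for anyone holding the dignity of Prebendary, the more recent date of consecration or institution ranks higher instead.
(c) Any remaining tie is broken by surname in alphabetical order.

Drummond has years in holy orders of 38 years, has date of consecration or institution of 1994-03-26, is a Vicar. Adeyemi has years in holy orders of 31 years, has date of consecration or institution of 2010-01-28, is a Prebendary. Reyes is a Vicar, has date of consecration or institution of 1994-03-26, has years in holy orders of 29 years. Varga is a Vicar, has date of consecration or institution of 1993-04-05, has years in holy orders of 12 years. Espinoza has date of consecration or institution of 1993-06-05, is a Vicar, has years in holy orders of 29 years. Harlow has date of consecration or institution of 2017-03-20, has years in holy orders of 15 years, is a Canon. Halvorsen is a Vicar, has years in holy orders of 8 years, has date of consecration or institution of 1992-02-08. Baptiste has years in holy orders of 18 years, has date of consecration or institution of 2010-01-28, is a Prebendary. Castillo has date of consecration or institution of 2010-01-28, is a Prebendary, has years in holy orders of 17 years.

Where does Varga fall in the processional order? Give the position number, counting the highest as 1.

By dignity: Harlow (Canon); then Adeyemi, Baptiste and Castillo (Prebendary); then Halvorsen, Varga, Espinoza, Drummond and Reyes (Vicar).
Adeyemi, Baptiste and Castillo all have date of consecration or institution 2010-01-28, so the next rule applies.
Among Adeyemi, Baptiste and Castillo, alphabetically by surname: Adeyemi before Baptiste before Castillo.
Among Halvorsen, Varga, Espinoza, Drummond and Reyes, by date of consecration or institution (earlier first): Halvorsen (1992-02-08) before Varga (1993-04-05) before Espinoza (1993-06-05) before Drummond and Reyes (1994-03-26).
Among Drummond and Reyes, alphabetically by surname: Drummond before Reyes.
Order: Harlow, Adeyemi, Baptiste, Castillo, Halvorsen, Varga, Espinoza, Drummond, Reyes. So position 6.

6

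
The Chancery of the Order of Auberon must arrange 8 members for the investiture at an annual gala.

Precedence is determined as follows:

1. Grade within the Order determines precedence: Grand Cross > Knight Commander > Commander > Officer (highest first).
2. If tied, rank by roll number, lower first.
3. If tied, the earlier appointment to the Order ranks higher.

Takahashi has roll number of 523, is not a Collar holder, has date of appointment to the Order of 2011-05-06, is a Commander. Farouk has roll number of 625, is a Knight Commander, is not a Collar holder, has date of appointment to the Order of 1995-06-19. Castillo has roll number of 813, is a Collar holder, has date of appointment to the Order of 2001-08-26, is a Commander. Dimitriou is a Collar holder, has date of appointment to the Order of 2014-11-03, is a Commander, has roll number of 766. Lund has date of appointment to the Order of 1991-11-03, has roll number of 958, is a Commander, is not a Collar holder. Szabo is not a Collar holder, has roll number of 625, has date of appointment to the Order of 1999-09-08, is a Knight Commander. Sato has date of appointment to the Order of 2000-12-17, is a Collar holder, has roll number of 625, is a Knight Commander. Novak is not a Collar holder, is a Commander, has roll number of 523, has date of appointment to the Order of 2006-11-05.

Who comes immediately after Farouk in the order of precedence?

By grade within the Order: Farouk, Szabo and Sato (Knight Commander); then Novak, Takahashi, Dimitriou, Castillo and Lund (Commander).
Farouk, Szabo and Sato all have roll number 625, so the next rule applies.
Among Farouk, Szabo and Sato, by date of appointment to the Order (earlier first): Farouk (1995-06-19) before Szabo (1999-09-08) before Sato (2000-12-17).
Among Novak, Takahashi, Dimitriou, Castillo and Lund, by roll number (lower first): Novak and Takahashi (523) before Dimitriou (766) before Castillo (813) before Lund (958).
Among Novak and Takahashi, by date of appointment to the Order (earlier first): Novak (2006-11-05) before Takahashi (2011-05-06).
Order: Farouk, Szabo, Sato, Novak, Takahashi, Dimitriou, Castillo, Lund.

Szabo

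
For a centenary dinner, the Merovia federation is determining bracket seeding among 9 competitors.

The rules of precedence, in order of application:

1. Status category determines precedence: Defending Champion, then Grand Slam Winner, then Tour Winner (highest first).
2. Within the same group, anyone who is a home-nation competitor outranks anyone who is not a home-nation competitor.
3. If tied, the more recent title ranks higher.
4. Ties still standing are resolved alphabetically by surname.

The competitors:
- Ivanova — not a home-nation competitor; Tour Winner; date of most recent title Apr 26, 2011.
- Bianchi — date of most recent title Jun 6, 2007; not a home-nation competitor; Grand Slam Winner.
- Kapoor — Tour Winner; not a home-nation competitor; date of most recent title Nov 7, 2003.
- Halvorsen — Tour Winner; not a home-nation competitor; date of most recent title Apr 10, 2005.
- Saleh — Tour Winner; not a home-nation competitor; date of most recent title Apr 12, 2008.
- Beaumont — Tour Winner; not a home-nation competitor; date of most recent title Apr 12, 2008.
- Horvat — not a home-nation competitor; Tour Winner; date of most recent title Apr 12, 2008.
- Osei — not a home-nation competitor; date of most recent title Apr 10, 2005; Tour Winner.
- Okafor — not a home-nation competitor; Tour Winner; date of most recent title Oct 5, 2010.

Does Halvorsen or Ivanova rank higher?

Ivanova

By status category: Bianchi (Grand Slam Winner); then Ivanova, Okafor, Beaumont, Horvat, Saleh, Halvorsen, Osei and Kapoor (Tour Winner).
Ivanova, Okafor, Beaumont, Horvat, Saleh, Halvorsen, Osei and Kapoor are each not a home-nation competitor, so the next rule applies.
Among Ivanova, Okafor, Beaumont, Horvat, Saleh, Halvorsen, Osei and Kapoor, by date of most recent title (later first): Ivanova (Apr 26, 2011) before Okafor (Oct 5, 2010) before Beaumont, Horvat and Saleh (Apr 12, 2008) before Halvorsen and Osei (Apr 10, 2005) before Kapoor (Nov 7, 2003).
Among Beaumont, Horvat and Saleh, alphabetically by surname: Beaumont before Horvat before Saleh.
Among Halvorsen and Osei, alphabetically by surname: Halvorsen before Osei.
So Ivanova takes precedence.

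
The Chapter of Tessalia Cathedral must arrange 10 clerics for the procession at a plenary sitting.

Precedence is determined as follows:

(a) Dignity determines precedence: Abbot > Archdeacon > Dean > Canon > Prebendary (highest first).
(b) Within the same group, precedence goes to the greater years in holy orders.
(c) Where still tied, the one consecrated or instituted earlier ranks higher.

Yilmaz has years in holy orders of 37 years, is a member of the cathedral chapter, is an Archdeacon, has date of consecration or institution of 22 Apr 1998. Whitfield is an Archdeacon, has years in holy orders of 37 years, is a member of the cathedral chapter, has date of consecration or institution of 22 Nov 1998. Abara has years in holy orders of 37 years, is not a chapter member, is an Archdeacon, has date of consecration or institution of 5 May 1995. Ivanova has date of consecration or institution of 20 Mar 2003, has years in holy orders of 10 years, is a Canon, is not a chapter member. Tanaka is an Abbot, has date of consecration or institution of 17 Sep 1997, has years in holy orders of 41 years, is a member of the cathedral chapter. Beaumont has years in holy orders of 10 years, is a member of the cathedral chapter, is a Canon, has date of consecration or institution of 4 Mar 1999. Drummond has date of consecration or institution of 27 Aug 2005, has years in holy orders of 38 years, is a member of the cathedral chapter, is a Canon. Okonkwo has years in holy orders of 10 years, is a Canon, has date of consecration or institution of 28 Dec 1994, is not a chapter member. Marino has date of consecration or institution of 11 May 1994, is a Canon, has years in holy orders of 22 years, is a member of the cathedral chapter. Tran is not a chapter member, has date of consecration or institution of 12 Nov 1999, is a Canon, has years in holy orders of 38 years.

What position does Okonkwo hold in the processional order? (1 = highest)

8

By dignity: Tanaka (Abbot); then Abara, Yilmaz and Whitfield (Archdeacon); then Tran, Drummond, Marino, Okonkwo, Beaumont and Ivanova (Canon).
Abara, Yilmaz and Whitfield all have years in holy orders 37 years, so the next rule applies.
Among Abara, Yilmaz and Whitfield, by date of consecration or institution (earlier first): Abara (5 May 1995) before Yilmaz (22 Apr 1998) before Whitfield (22 Nov 1998).
Among Tran, Drummond, Marino, Okonkwo, Beaumont and Ivanova, by years in holy orders (higher first): Tran and Drummond (38 years) before Marino (22 years) before Okonkwo, Beaumont and Ivanova (10 years).
Among Tran and Drummond, by date of consecration or institution (earlier first): Tran (12 Nov 1999) before Drummond (27 Aug 2005).
Among Okonkwo, Beaumont and Ivanova, by date of consecration or institution (earlier first): Okonkwo (28 Dec 1994) before Beaumont (4 Mar 1999) before Ivanova (20 Mar 2003).
Order: Tanaka, Abara, Yilmaz, Whitfield, Tran, Drummond, Marino, Okonkwo, Beaumont, Ivanova. So position 8.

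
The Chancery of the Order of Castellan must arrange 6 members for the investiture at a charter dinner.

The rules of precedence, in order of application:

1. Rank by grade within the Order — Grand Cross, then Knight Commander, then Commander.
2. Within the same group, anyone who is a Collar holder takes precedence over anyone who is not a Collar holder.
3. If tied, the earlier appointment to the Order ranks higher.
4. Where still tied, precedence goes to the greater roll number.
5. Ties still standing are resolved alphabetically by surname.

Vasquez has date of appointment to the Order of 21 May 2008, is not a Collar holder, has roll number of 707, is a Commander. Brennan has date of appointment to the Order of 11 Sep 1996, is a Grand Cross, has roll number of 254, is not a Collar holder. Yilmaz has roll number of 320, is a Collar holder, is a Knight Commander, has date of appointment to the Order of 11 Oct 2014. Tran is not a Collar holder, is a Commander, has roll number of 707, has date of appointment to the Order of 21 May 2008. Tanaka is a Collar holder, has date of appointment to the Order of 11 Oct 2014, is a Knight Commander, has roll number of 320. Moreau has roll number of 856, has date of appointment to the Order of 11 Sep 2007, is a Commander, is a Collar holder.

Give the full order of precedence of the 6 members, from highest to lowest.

By grade within the Order: Brennan (Grand Cross); then Tanaka and Yilmaz (Knight Commander); then Moreau, Tran and Vasquez (Commander).
Tanaka and Yilmaz are each a Collar holder, so the next rule applies.
Tanaka and Yilmaz both have date of appointment to the Order 11 Oct 2014, so the next rule applies.
Tanaka and Yilmaz both have roll number 320, so the next rule applies.
Among Tanaka and Yilmaz, alphabetically by surname: Tanaka before Yilmaz.
Among Moreau, Tran and Vasquez, a Collar holder before not a Collar holder: Moreau (a Collar holder) before Tran and Vasquez (not a Collar holder).
Tran and Vasquez both have date of appointment to the Order 21 May 2008, so the next rule applies.
Tran and Vasquez both have roll number 707, so the next rule applies.
Among Tran and Vasquez, alphabetically by surname: Tran before Vasquez.
Full order: Brennan, Tanaka, Yilmaz, Moreau, Tran, Vasquez.

Brennan, Tanaka, Yilmaz, Moreau, Tran, Vasquez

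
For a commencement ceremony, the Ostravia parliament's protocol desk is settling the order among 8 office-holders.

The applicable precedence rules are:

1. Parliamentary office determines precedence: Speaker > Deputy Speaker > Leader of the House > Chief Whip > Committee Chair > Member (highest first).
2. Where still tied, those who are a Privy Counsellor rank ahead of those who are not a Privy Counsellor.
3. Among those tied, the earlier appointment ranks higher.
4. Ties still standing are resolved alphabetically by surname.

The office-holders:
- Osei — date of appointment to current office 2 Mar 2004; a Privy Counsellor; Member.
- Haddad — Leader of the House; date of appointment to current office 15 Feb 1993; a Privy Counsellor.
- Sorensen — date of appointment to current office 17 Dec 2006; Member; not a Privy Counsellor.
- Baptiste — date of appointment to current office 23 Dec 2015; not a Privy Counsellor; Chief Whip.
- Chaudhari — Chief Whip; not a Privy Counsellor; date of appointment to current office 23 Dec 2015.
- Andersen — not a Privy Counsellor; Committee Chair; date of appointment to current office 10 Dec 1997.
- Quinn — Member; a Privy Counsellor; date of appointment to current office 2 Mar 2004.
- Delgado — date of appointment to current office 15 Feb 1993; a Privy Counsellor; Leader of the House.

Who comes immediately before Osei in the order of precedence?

By parliamentary office: Delgado and Haddad (Leader of the House); then Baptiste and Chaudhari (Chief Whip); then Andersen (Committee Chair); then Osei, Quinn and Sorensen (Member).
Delgado and Haddad are each a Privy Counsellor, so the next rule applies.
Delgado and Haddad both have date of appointment to current office 15 Feb 1993, so the next rule applies.
Among Delgado and Haddad, alphabetically by surname: Delgado before Haddad.
Baptiste and Chaudhari are each not a Privy Counsellor, so the next rule applies.
Baptiste and Chaudhari both have date of appointment to current office 23 Dec 2015, so the next rule applies.
Among Baptiste and Chaudhari, alphabetically by surname: Baptiste before Chaudhari.
Among Osei, Quinn and Sorensen, a Privy Counsellor before not a Privy Counsellor: Osei and Quinn (a Privy Counsellor) before Sorensen (not a Privy Counsellor).
Osei and Quinn both have date of appointment to current office 2 Mar 2004, so the next rule applies.
Among Osei and Quinn, alphabetically by surname: Osei before Quinn.
Order: Delgado, Haddad, Baptiste, Chaudhari, Andersen, Osei, Quinn, Sorensen.

Andersen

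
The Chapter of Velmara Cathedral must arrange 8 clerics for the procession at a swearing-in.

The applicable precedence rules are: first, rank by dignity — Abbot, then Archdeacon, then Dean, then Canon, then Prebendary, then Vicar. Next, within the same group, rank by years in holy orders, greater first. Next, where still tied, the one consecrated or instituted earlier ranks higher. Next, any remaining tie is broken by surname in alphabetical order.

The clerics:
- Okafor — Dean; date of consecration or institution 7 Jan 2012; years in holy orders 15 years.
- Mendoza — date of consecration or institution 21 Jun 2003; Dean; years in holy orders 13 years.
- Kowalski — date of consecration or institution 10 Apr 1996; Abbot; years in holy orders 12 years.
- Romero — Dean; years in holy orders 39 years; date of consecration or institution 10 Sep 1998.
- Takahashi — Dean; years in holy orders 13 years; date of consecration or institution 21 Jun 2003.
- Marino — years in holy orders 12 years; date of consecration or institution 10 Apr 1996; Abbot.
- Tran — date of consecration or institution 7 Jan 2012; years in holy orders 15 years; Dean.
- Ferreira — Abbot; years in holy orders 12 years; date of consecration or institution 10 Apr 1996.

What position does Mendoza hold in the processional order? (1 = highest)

7

By dignity: Ferreira, Kowalski and Marino (Abbot); then Romero, Okafor, Tran, Mendoza and Takahashi (Dean).
Ferreira, Kowalski and Marino all have years in holy orders 12 years, so the next rule applies.
Ferreira, Kowalski and Marino all have date of consecration or institution 10 Apr 1996, so the next rule applies.
Among Ferreira, Kowalski and Marino, alphabetically by surname: Ferreira before Kowalski before Marino.
Among Romero, Okafor, Tran, Mendoza and Takahashi, by years in holy orders (higher first): Romero (39 years) before Okafor and Tran (15 years) before Mendoza and Takahashi (13 years).
Okafor and Tran both have date of consecration or institution 7 Jan 2012, so the next rule applies.
Among Okafor and Tran, alphabetically by surname: Okafor before Tran.
Mendoza and Takahashi both have date of consecration or institution 21 Jun 2003, so the next rule applies.
Among Mendoza and Takahashi, alphabetically by surname: Mendoza before Takahashi.
Order: Ferreira, Kowalski, Marino, Romero, Okafor, Tran, Mendoza, Takahashi. So position 7.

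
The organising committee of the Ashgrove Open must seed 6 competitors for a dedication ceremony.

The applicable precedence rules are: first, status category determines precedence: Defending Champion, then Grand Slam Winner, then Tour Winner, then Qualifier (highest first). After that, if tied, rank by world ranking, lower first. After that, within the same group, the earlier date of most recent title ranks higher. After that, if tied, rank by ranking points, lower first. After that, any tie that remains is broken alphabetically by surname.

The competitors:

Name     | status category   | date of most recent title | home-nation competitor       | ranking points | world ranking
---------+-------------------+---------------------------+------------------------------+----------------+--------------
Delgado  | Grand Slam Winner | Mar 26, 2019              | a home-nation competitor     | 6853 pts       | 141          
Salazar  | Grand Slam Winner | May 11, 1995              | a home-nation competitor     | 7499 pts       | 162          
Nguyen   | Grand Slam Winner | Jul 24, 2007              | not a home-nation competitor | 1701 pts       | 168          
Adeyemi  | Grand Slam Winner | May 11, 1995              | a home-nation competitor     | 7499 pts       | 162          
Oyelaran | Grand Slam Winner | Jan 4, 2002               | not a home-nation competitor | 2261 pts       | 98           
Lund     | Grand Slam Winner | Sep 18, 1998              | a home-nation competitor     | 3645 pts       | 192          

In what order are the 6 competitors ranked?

By status category: Oyelaran, Delgado, Adeyemi, Salazar, Nguyen and Lund (Grand Slam Winner).
Among Oyelaran, Delgado, Adeyemi, Salazar, Nguyen and Lund, by world ranking (lower first): Oyelaran (98) before Delgado (141) before Adeyemi and Salazar (162) before Nguyen (168) before Lund (192).
Adeyemi and Salazar both have date of most recent title May 11, 1995, so the next rule applies.
Adeyemi and Salazar both have ranking points 7499 pts, so the next rule applies.
Among Adeyemi and Salazar, alphabetically by surname: Adeyemi before Salazar.
Full order: Oyelaran, Delgado, Adeyemi, Salazar, Nguyen, Lund.

Oyelaran, Delgado, Adeyemi, Salazar, Nguyen, Lund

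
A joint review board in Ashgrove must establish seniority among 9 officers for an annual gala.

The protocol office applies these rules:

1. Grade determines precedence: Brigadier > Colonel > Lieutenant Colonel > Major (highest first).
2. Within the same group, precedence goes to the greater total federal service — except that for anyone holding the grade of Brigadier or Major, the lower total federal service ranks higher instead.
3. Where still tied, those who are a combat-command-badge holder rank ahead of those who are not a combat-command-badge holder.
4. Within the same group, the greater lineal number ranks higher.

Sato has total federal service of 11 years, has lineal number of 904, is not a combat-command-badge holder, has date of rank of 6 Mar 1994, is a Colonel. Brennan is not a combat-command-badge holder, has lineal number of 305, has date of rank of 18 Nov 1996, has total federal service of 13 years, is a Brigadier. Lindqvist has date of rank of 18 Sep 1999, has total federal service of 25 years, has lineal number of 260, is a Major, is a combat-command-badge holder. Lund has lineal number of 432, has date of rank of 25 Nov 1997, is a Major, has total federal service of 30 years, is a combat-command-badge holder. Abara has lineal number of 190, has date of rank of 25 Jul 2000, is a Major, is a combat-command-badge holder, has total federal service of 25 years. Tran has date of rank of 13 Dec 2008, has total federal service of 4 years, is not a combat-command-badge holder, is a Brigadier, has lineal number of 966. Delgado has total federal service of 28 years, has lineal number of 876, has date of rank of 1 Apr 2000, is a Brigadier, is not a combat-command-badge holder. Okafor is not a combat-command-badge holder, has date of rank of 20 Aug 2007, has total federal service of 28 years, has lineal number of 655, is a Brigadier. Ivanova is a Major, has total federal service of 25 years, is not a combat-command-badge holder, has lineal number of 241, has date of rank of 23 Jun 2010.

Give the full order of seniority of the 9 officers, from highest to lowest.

By grade: Tran, Brennan, Delgado and Okafor (Brigadier); then Sato (Colonel); then Lindqvist, Abara, Ivanova and Lund (Major).
Among Tran, Brennan, Delgado and Okafor, by total federal service (lower first) (reversed rule for this group): Tran (4 years) before Brennan (13 years) before Delgado and Okafor (28 years).
Delgado and Okafor are each not a combat-command-badge holder, so the next rule applies.
Among Delgado and Okafor, by lineal number (higher first): Delgado (876) before Okafor (655).
Among Lindqvist, Abara, Ivanova and Lund, by total federal service (lower first) (reversed rule for this group): Lindqvist, Abara and Ivanova (25 years) before Lund (30 years).
Among Lindqvist, Abara and Ivanova, a combat-command-badge holder before not a combat-command-badge holder: Lindqvist and Abara (a combat-command-badge holder) before Ivanova (not a combat-command-badge holder).
Among Lindqvist and Abara, by lineal number (higher first): Lindqvist (260) before Abara (190).
Full order: Tran, Brennan, Delgado, Okafor, Sato, Lindqvist, Abara, Ivanova, Lund.

Tran, Brennan, Delgado, Okafor, Sato, Lindqvist, Abara, Ivanova, Lund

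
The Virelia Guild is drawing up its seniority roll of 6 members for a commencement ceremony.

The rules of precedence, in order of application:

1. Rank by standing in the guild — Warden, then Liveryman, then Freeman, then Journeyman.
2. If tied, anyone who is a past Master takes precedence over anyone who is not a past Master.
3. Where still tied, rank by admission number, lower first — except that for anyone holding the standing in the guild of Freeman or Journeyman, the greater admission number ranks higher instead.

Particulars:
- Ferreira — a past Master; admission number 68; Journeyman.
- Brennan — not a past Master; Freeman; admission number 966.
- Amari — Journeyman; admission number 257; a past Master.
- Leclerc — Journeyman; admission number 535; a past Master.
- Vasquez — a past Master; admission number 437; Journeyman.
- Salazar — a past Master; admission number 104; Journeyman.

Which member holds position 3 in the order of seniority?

By standing in the guild: Brennan (Freeman); then Leclerc, Vasquez, Amari, Salazar and Ferreira (Journeyman).
Leclerc, Vasquez, Amari, Salazar and Ferreira are each a past Master, so the next rule applies.
Among Leclerc, Vasquez, Amari, Salazar and Ferreira, by admission number (higher first) (reversed rule for this group): Leclerc (535) before Vasquez (437) before Amari (257) before Salazar (104) before Ferreira (68).
Order: Brennan, Leclerc, Vasquez, Amari, Salazar, Ferreira.

Vasquez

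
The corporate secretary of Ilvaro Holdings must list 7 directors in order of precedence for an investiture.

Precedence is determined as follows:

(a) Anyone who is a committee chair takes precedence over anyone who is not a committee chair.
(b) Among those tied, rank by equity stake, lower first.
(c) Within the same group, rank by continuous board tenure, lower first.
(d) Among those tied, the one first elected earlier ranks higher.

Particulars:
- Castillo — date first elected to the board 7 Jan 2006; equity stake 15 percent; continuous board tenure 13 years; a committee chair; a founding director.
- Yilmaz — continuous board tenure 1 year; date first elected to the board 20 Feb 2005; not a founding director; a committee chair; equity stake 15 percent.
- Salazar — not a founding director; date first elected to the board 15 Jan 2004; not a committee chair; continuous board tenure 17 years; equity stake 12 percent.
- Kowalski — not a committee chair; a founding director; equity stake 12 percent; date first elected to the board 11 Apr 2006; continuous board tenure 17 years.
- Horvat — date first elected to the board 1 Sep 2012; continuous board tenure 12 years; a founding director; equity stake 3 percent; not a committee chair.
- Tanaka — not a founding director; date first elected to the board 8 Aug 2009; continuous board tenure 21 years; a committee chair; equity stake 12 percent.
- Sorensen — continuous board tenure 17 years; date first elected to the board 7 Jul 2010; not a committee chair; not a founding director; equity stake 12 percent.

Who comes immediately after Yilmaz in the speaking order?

Castillo

By the first rule: Tanaka, Yilmaz and Castillo (each a committee chair); then Horvat, Salazar, Kowalski and Sorensen (each not a committee chair).
Among Tanaka, Yilmaz and Castillo, by equity stake (lower first): Tanaka (12 percent) before Yilmaz and Castillo (15 percent).
Among Yilmaz and Castillo, by continuous board tenure (lower first): Yilmaz (1 year) before Castillo (13 years).
Among Horvat, Salazar, Kowalski and Sorensen, by equity stake (lower first): Horvat (3 percent) before Salazar, Kowalski and Sorensen (12 percent).
Salazar, Kowalski and Sorensen all have continuous board tenure 17 years, so the next rule applies.
Among Salazar, Kowalski and Sorensen, by date first elected to the board (earlier first): Salazar (15 Jan 2004) before Kowalski (11 Apr 2006) before Sorensen (7 Jul 2010).
Order: Tanaka, Yilmaz, Castillo, Horvat, Salazar, Kowalski, Sorensen.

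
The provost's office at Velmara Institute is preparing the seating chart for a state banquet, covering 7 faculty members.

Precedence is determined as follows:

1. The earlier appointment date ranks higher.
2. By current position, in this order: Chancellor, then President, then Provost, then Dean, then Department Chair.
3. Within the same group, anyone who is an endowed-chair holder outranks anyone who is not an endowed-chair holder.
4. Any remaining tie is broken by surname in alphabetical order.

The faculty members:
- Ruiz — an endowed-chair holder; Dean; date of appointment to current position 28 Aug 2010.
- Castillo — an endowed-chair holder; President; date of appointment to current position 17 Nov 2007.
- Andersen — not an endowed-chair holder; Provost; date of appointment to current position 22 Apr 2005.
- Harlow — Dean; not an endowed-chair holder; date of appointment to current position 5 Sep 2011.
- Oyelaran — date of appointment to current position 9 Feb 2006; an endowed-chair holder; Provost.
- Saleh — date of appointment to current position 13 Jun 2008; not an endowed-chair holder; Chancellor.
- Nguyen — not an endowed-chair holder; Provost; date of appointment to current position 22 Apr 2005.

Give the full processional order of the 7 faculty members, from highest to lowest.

Andersen, Nguyen, Oyelaran, Castillo, Saleh, Ruiz, Harlow

By date of appointment to current position (earlier first): Andersen and Nguyen (both 22 Apr 2005); then Oyelaran (9 Feb 2006); then Castillo (17 Nov 2007); then Saleh (13 Jun 2008); then Ruiz (28 Aug 2010); then Harlow (5 Sep 2011).
Andersen and Nguyen are each Provost, so the next rule applies.
Andersen and Nguyen are each not an endowed-chair holder, so the next rule applies.
Among Andersen and Nguyen, alphabetically by surname: Andersen before Nguyen.
Full order: Andersen, Nguyen, Oyelaran, Castillo, Saleh, Ruiz, Harlow.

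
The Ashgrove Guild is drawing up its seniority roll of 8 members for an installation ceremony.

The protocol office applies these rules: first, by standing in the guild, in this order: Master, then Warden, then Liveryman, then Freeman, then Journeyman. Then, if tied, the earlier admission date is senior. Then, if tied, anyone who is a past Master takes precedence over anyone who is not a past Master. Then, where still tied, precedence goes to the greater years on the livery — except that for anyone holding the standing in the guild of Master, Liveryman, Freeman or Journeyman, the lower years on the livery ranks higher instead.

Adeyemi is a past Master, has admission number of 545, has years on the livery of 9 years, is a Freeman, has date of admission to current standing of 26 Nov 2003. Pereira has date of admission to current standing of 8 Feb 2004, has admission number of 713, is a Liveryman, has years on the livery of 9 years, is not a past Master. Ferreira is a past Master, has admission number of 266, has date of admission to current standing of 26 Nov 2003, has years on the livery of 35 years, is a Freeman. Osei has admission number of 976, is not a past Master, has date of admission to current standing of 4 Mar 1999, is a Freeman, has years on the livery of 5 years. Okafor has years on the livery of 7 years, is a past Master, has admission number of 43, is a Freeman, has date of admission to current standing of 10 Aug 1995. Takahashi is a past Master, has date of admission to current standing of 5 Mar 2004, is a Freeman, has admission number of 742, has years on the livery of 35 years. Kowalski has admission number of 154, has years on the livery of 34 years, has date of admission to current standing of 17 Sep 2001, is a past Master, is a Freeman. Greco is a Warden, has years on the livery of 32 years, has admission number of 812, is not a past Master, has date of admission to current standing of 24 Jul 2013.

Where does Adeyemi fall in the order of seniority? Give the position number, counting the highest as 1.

6

By standing in the guild: Greco (Warden); then Pereira (Liveryman); then Okafor, Osei, Kowalski, Adeyemi, Ferreira and Takahashi (Freeman).
Among Okafor, Osei, Kowalski, Adeyemi, Ferreira and Takahashi, by date of admission to current standing (earlier first): Okafor (10 Aug 1995) before Osei (4 Mar 1999) before Kowalski (17 Sep 2001) before Adeyemi and Ferreira (26 Nov 2003) before Takahashi (5 Mar 2004).
Adeyemi and Ferreira are each a past Master, so the next rule applies.
Among Adeyemi and Ferreira, by years on the livery (lower first) (reversed rule for this group): Adeyemi (9 years) before Ferreira (35 years).
Order: Greco, Pereira, Okafor, Osei, Kowalski, Adeyemi, Ferreira, Takahashi. So position 6.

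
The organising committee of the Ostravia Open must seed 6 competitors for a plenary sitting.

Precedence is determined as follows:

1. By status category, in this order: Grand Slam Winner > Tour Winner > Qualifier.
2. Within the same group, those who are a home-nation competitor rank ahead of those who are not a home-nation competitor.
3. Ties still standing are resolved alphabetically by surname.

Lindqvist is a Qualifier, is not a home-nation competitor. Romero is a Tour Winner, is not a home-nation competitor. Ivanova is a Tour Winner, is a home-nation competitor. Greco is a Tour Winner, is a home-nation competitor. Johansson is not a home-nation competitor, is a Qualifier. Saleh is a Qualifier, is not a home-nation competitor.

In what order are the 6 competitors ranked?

Greco, Ivanova, Romero, Johansson, Lindqvist, Saleh

By status category: Greco, Ivanova and Romero (Tour Winner); then Johansson, Lindqvist and Saleh (Qualifier).
Among Greco, Ivanova and Romero, a home-nation competitor before not a home-nation competitor: Greco and Ivanova (a home-nation competitor) before Romero (not a home-nation competitor).
Among Greco and Ivanova, alphabetically by surname: Greco before Ivanova.
Johansson, Lindqvist and Saleh are each not a home-nation competitor, so the next rule applies.
Among Johansson, Lindqvist and Saleh, alphabetically by surname: Johansson before Lindqvist before Saleh.
Full order: Greco, Ivanova, Romero, Johansson, Lindqvist, Saleh.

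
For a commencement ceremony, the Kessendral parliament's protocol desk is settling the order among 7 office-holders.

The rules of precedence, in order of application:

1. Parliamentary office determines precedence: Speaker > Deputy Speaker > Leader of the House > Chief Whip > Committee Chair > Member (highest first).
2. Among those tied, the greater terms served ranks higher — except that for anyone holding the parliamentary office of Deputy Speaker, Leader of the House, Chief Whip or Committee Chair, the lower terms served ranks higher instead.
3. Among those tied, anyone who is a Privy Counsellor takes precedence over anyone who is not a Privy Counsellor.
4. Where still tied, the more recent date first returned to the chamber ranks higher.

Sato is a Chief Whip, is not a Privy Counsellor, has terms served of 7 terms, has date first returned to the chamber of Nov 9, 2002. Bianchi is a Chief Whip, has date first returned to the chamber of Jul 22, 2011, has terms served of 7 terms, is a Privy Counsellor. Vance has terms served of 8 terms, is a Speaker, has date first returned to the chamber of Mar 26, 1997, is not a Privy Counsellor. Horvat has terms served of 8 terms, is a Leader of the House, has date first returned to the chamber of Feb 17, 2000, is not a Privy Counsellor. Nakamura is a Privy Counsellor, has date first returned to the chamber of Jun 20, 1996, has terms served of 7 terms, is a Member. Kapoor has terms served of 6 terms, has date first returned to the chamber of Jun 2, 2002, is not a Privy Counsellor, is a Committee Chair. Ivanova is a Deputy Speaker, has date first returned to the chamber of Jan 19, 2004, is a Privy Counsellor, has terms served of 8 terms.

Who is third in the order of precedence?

By parliamentary office: Vance (Speaker); then Ivanova (Deputy Speaker); then Horvat (Leader of the House); then Bianchi and Sato (Chief Whip); then Kapoor (Committee Chair); then Nakamura (Member).
Bianchi and Sato both have terms served 7 terms, so the next rule applies.
Among Bianchi and Sato, a Privy Counsellor before not a Privy Counsellor: Bianchi (a Privy Counsellor) before Sato (not a Privy Counsellor).
Order: Vance, Ivanova, Horvat, Bianchi, Sato, Kapoor, Nakamura.

Horvat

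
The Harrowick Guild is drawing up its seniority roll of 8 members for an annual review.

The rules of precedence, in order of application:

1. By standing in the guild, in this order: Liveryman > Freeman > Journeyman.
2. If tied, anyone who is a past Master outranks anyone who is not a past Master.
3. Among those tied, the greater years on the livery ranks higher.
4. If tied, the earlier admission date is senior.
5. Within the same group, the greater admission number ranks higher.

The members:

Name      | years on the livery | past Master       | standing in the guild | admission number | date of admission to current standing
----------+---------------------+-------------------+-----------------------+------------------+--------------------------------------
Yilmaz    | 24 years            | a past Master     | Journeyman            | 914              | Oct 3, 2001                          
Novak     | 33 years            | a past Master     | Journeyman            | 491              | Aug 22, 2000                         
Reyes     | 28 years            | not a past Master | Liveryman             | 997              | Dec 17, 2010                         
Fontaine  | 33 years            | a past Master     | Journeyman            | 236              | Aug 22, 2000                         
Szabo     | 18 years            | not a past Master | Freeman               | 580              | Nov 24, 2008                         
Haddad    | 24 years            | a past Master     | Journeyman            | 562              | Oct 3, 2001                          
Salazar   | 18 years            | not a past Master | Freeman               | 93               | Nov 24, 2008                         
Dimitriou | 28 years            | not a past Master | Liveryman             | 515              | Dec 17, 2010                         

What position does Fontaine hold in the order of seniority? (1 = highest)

By standing in the guild: Reyes and Dimitriou (Liveryman); then Szabo and Salazar (Freeman); then Novak, Fontaine, Yilmaz and Haddad (Journeyman).
Reyes and Dimitriou are each not a past Master, so the next rule applies.
Reyes and Dimitriou both have years on the livery 28 years, so the next rule applies.
Reyes and Dimitriou both have date of admission to current standing Dec 17, 2010, so the next rule applies.
Among Reyes and Dimitriou, by admission number (higher first): Reyes (997) before Dimitriou (515).
Szabo and Salazar are each not a past Master, so the next rule applies.
Szabo and Salazar both have years on the livery 18 years, so the next rule applies.
Szabo and Salazar both have date of admission to current standing Nov 24, 2008, so the next rule applies.
Among Szabo and Salazar, by admission number (higher first): Szabo (580) before Salazar (93).
Novak, Fontaine, Yilmaz and Haddad are each a past Master, so the next rule applies.
Among Novak, Fontaine, Yilmaz and Haddad, by years on the livery (higher first): Novak and Fontaine (33 years) before Yilmaz and Haddad (24 years).
Novak and Fontaine both have date of admission to current standing Aug 22, 2000, so the next rule applies.
Among Novak and Fontaine, by admission number (higher first): Novak (491) before Fontaine (236).
Yilmaz and Haddad both have date of admission to current standing Oct 3, 2001, so the next rule applies.
Among Yilmaz and Haddad, by admission number (higher first): Yilmaz (914) before Haddad (562).
Order: Reyes, Dimitriou, Szabo, Salazar, Novak, Fontaine, Yilmaz, Haddad. So position 6.

6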